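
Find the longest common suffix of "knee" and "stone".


Word 1: "knee"
Word 2: "stone"
Comparing from end:
  Pos -1: 'e' == 'e'
  Pos -2: 'e' != 'n' (stop)
LCS = "e" (length 1)


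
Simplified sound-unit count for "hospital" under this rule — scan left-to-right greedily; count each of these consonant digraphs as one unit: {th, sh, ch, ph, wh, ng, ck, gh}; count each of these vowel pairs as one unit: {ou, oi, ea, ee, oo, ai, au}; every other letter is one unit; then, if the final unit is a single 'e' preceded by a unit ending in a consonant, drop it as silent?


Word: "hospital" (8 letters)
Left-to-right scan:
  (1) 'h' (letter)
  (2) 'o' (letter)
  (3) 's' (letter)
  (4) 'p' (letter)
  (5) 'i' (letter)
  (6) 't' (letter)
  (7) 'a' (letter)
  (8) 'l' (letter)
Units from scan: 8
Sound units = 8 units


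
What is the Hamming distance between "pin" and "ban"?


Comparing character by character (same length = 3):
  Pos 0: 'p' vs 'b' !=
  Pos 1: 'i' vs 'a' !=
  Pos 2: 'n' vs 'n' =
Hamming distance = 2


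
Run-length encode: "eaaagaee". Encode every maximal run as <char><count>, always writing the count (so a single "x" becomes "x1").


String: "eaaagaee"
Scanning for consecutive runs:
  'e' x 1
  'a' x 3
  'g' x 1
  'a' x 1
  'e' x 2
RLE = "e1a3g1a1e2"


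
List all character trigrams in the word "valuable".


Word: "valuable" (length 8)
Number of trigrams = 8 - 3 + 1 = 6
  Position 0: "val"
  Position 1: "alu"
  Position 2: "lua"
  Position 3: "uab"
  Position 4: "abl"
  Position 5: "ble"
Trigrams = "val", "alu", "lua", "uab", "abl", "ble"


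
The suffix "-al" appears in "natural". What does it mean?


Suffix: -al
Example: natural (nature + -al, with a spelling change)
Meaning = relating to


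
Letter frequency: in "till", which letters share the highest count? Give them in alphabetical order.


Word: "till"
Letter counts:
  'i': 1
  'l': 2
  't': 1
Maximum count = 2
Most frequent = 'l' (2 times each)


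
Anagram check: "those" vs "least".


Word 1: "those" → sorted: ehost
Word 2: "least" → sorted: aelst
Same letters? ehost != aelst
Anagram = No


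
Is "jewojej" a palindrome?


Word: "jewojej"
Reversed: "jejowej"
Forward == Backward? jewojej != jejowej
Palindrome = No


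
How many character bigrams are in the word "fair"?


Word: "fair" (length 4)
Number of 2-grams = length - 2 + 1 = 4 - 2 + 1
= 3


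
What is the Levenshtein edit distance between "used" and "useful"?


Word 1: "used" (length 4)
Word 2: "useful" (length 6)
One optimal edit sequence (insert/delete/substitute each cost 1):
  1. keep 'u'
  2. keep 's'
  3. keep 'e'
  4. insert 'f'  (+1)
  5. insert 'u'  (+1)
  6. substitute 'd' -> 'l'  (+1)
Total edit operations: 3
Edit distance = 3


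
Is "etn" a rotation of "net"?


Word: "net", Candidate: "etn"
Method: check if candidate is substring of word+word
"netnet" contains "etn"? Yes
Is rotation = Yes


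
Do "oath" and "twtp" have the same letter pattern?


Pattern of "oath": [0, 1, 2, 3]
Pattern of "twtp": [0, 1, 0, 2]
Patterns do not match
Same pattern = No


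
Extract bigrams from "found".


Word: "found" (length 5)
Number of bigrams = 5 - 2 + 1 = 4
  Position 0: "fo"
  Position 1: "ou"
  Position 2: "un"
  Position 3: "nd"
Bigrams = "fo", "ou", "un", "nd"


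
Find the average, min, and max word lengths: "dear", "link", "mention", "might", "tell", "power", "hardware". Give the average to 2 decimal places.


Lengths: "dear"=4, "link"=4, "mention"=7, "might"=5, "tell"=4, "power"=5, "hardware"=8
Sum = 37, Count = 7
Average = 37/7 = 5.29
= avg=5.29, min=4, max=8


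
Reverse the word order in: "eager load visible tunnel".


Original: "eager load visible tunnel"
Words (1..n): eager | load | visible | tunnel
Reversed (n..1): tunnel | visible | load | eager
Result = "tunnel visible load eager"


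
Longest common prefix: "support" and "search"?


Word 1: "support"
Word 2: "search"
Comparing from start:
  Pos 0: 's' == 's'
  Pos 1: 'u' != 'e' (stop)
LCP = "s" (length 1)


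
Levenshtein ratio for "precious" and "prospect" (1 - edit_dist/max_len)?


Word 1: "precious" (length 8)
Word 2: "prospect" (length 8)
One optimal edit sequence:
  1. keep 'p'
  2. keep 'r'
  3. substitute 'e' -> 'o'  (+1)
  4. substitute 'c' -> 's'  (+1)
  5. substitute 'i' -> 'p'  (+1)
  6. substitute 'o' -> 'e'  (+1)
  7. substitute 'u' -> 'c'  (+1)
  8. substitute 's' -> 't'  (+1)
Edit distance = 6
Max length = max(8, 8) = 8
Similarity = 1 - 6/8
= 0.2500


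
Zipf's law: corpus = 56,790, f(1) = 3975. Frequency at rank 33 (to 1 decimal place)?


Zipf's law: f(r) = f(1) / r
f(1) = 3975
f(33) = 3975 / 33
= 120.5 occurrences


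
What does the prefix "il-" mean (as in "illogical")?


Prefix: il-
Example: illogical = il- + logical
Meaning = not


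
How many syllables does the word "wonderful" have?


Word: "wonderful"
Syllable breakdown: won / der / ful
Counting: 3 parts
= 3 syllables


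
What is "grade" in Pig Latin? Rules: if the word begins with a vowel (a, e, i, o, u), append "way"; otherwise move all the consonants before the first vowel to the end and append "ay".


Word: "grade"
Starts with consonant(s) → move to end, add 'ay'
Consonant cluster: "gr"
Pig Latin = "adegray"


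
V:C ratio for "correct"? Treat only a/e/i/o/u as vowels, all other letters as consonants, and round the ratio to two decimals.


Word: "correct"
Vowels (a,e,i,o,u): 2
Consonants: 5
Ratio = 2/5
= 0.40


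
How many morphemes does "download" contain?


Word: "download"
Morphemes: down- | load
Each morpheme carries meaning
= 2 morphemes


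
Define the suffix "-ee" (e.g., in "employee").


Suffix: -ee
Example: employee = employ + -ee
Meaning = one who receives


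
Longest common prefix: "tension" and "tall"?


Word 1: "tension"
Word 2: "tall"
Comparing from start:
  Pos 0: 't' == 't'
  Pos 1: 'e' != 'a' (stop)
LCP = "t" (length 1)


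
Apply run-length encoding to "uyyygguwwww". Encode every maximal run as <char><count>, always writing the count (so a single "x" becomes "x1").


String: "uyyygguwwww"
Scanning for consecutive runs:
  'u' x 1
  'y' x 3
  'g' x 2
  'u' x 1
  'w' x 4
RLE = "u1y3g2u1w4"


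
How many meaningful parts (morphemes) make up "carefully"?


Word: "carefully"
Morphemes: care + -ful + -ly
Each morpheme carries meaning
= 3 morphemes


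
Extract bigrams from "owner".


Word: "owner" (length 5)
Number of bigrams = 5 - 2 + 1 = 4
  Position 0: "ow"
  Position 1: "wn"
  Position 2: "ne"
  Position 3: "er"
Bigrams = "ow", "wn", "ne", "er"


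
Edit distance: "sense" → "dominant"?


Word 1: "sense" (length 5)
Word 2: "dominant" (length 8)
One optimal edit sequence (insert/delete/substitute each cost 1):
  1. insert 'd'  (+1)
  2. insert 'o'  (+1)
  3. substitute 's' -> 'm'  (+1)
  4. substitute 'e' -> 'i'  (+1)
  5. keep 'n'
  6. insert 'a'  (+1)
  7. substitute 's' -> 'n'  (+1)
  8. substitute 'e' -> 't'  (+1)
Total edit operations: 7
Edit distance = 7


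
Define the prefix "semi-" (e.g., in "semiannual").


Prefix: semi-
As in: semiannual -> semi- + annual
Meaning = half


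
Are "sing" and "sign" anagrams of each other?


Word 1: "sing" → sorted: gins
Word 2: "sign" → sorted: gins
Same letters? gins == gins
Anagram = Yes


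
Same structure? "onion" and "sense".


Pattern of "onion": [0, 1, 2, 0, 1]
Pattern of "sense": [0, 1, 2, 0, 1]
Patterns match
Same pattern = Yes


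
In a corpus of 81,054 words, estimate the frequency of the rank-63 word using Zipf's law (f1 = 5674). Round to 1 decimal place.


Zipf's law: f(r) = f(1) / r
f(1) = 5674
f(63) = 5674 / 63
= 90.1 occurrences


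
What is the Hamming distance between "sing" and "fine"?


Comparing character by character (same length = 4):
  Pos 0: 's' vs 'f' !=
  Pos 1: 'i' vs 'i' =
  Pos 2: 'n' vs 'n' =
  Pos 3: 'g' vs 'e' !=
Hamming distance = 2


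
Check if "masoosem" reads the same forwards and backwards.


Word: "masoosem"
Reversed: "mesoosam"
Forward == Backward? masoosem != mesoosam
Palindrome = No


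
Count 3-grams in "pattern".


Word: "pattern" (length 7)
Number of 3-grams = length - 3 + 1 = 7 - 3 + 1
= 5


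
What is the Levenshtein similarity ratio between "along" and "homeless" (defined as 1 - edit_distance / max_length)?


Word 1: "along" (length 5)
Word 2: "homeless" (length 8)
One optimal edit sequence:
  1. insert 'h'  (+1)
  2. insert 'o'  (+1)
  3. insert 'm'  (+1)
  4. substitute 'a' -> 'e'  (+1)
  5. keep 'l'
  6. substitute 'o' -> 'e'  (+1)
  7. substitute 'n' -> 's'  (+1)
  8. substitute 'g' -> 's'  (+1)
Edit distance = 7
Max length = max(5, 8) = 8
Similarity = 1 - 7/8
= 0.1250


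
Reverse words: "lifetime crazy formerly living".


Original: "lifetime crazy formerly living"
Words (1..n): lifetime | crazy | formerly | living
Reversed (n..1): living | formerly | crazy | lifetime
Result = "living formerly crazy lifetime"


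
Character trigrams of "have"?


Word: "have" (length 4)
Number of trigrams = 4 - 3 + 1 = 2
  Position 0: "hav"
  Position 1: "ave"
Trigrams = "hav", "ave"


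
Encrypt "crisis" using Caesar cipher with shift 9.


Word: "crisis"
Shift: 9
Each letter → (letter + shift) mod 26:
  'c' (2) + 9 = 11 → 'l'
  'r' (17) + 9 = 0 → 'a'
  'i' (8) + 9 = 17 → 'r'
  's' (18) + 9 = 1 → 'b'
  'i' (8) + 9 = 17 → 'r'
  's' (18) + 9 = 1 → 'b'
Result = "larbrb"


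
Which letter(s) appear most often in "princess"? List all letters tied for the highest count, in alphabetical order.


Word: "princess"
Letter counts:
  'c': 1
  'e': 1
  'i': 1
  'n': 1
  'p': 1
  'r': 1
  's': 2
Maximum count = 2
Most frequent = 's' (2 times each)


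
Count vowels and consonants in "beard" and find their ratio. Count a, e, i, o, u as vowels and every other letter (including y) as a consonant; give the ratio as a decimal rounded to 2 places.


Word: "beard"
Vowels (a,e,i,o,u): 2
Consonants: 3
Ratio = 2/3
= 0.67


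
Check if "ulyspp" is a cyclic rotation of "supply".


Word: "supply", Candidate: "ulyspp"
Method: check if candidate is substring of word+word
"supplysupply" contains "ulyspp"? No
Is rotation = No


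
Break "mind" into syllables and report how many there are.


Word: "mind"
Syllable breakdown: mind
Counting: 1 part
= 1 syllable


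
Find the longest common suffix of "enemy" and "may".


Word 1: "enemy"
Word 2: "may"
Comparing from end:
  Pos -1: 'y' == 'y'
  Pos -2: 'm' != 'a' (stop)
LCS = "y" (length 1)


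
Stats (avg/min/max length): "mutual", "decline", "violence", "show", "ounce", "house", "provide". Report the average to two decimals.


Lengths: "mutual"=6, "decline"=7, "violence"=8, "show"=4, "ounce"=5, "house"=5, "provide"=7
Sum = 42, Count = 7
Average = 42/7 = 6.00
= avg=6.00, min=4, max=8


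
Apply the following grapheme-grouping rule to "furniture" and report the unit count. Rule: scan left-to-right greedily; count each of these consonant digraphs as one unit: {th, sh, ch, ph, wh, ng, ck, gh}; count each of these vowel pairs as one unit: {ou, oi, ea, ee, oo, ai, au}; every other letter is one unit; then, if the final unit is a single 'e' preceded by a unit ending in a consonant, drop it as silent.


Word: "furniture" (9 letters)
Left-to-right scan:
  1. 'f' (letter)
  2. 'u' (letter)
  3. 'r' (letter)
  4. 'n' (letter)
  5. 'i' (letter)
  6. 't' (letter)
  7. 'u' (letter)
  8. 'r' (letter)
  9. 'e' (letter)
Units from scan: 9
Final unit is 'e' after a consonant -> drop as silent (-1)
Sound units = 8 units


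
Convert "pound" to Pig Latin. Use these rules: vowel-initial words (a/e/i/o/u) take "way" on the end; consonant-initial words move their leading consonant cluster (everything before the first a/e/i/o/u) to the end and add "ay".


Word: "pound"
Starts with consonant(s) → move to end, add 'ay'
Consonant cluster: "p"
Pig Latin = "oundpay"


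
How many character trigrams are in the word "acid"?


Word: "acid" (length 4)
Number of 3-grams = length - 3 + 1 = 4 - 3 + 1
= 2


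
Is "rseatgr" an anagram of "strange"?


Word 1: "strange" → sorted: aegnrst
Word 2: "rseatgr" → sorted: aegrrst
Same letters? aegnrst != aegrrst
Anagram = No


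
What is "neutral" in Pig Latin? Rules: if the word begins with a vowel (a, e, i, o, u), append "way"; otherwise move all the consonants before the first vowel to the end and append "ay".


Word: "neutral"
Starts with consonant(s) → move to end, add 'ay'
Consonant cluster: "n"
Pig Latin = "eutralnay"


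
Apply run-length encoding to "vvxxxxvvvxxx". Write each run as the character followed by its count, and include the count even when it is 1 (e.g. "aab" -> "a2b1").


String: "vvxxxxvvvxxx"
Scanning for consecutive runs:
  'v' x 2
  'x' x 4
  'v' x 3
  'x' x 3
RLE = "v2x4v3x3"


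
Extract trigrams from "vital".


Word: "vital" (length 5)
Number of trigrams = 5 - 3 + 1 = 3
  Position 0: "vit"
  Position 1: "ita"
  Position 2: "tal"
Trigrams = "vit", "ita", "tal"


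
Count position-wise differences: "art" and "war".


Comparing character by character (same length = 3):
  Pos 0: 'a' vs 'w' !=
  Pos 1: 'r' vs 'a' !=
  Pos 2: 't' vs 'r' !=
Hamming distance = 3


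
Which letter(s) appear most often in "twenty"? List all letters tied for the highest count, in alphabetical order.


Word: "twenty"
Letter counts:
  'e': 1
  'n': 1
  't': 2
  'w': 1
  'y': 1
Maximum count = 2
Most frequent = 't' (2 times each)


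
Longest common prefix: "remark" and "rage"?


Word 1: "remark"
Word 2: "rage"
Comparing from start:
  Pos 0: 'r' == 'r'
  Pos 1: 'e' != 'a' (stop)
LCP = "r" (length 1)


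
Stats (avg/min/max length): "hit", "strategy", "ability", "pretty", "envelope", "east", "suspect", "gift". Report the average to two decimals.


Lengths: "hit"=3, "strategy"=8, "ability"=7, "pretty"=6, "envelope"=8, "east"=4, "suspect"=7, "gift"=4
Sum = 47, Count = 8
Average = 47/8 = 5.88
= avg=5.88, min=3, max=8


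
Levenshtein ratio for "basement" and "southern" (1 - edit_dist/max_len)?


Word 1: "basement" (length 8)
Word 2: "southern" (length 8)
One optimal edit sequence:
  1. substitute 'b' -> 's'  (+1)
  2. substitute 'a' -> 'o'  (+1)
  3. substitute 's' -> 'u'  (+1)
  4. substitute 'e' -> 't'  (+1)
  5. substitute 'm' -> 'h'  (+1)
  6. keep 'e'
  7. substitute 'n' -> 'r'  (+1)
  8. substitute 't' -> 'n'  (+1)
Edit distance = 7
Max length = max(8, 8) = 8
Similarity = 1 - 7/8
= 0.1250


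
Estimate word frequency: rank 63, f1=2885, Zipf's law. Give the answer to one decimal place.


Zipf's law: f(r) = f(1) / r
f(1) = 2885
f(63) = 2885 / 63
= 45.8 occurrences


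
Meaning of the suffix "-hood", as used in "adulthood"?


Suffix: -hood
Example: adulthood (adult + -hood)
Meaning = state / condition


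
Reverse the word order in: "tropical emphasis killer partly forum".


Original: "tropical emphasis killer partly forum"
Words (1..n): tropical | emphasis | killer | partly | forum
Reversed (n..1): forum | partly | killer | emphasis | tropical
Result = "forum partly killer emphasis tropical"


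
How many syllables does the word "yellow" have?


Word: "yellow"
Syllable breakdown: yel · low
Counting: 2 parts
= 2 syllables


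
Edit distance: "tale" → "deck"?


Word 1: "tale" (length 4)
Word 2: "deck" (length 4)
One optimal edit sequence (insert/delete/substitute each cost 1):
  1. substitute 't' -> 'd'  (+1)
  2. substitute 'a' -> 'e'  (+1)
  3. substitute 'l' -> 'c'  (+1)
  4. substitute 'e' -> 'k'  (+1)
Total edit operations: 4
Edit distance = 4


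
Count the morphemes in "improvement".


Word: "improvement"
Morphemes: improve + -ment
Each morpheme carries meaning
= 2 morphemes


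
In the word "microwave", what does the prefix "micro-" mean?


Prefix: micro-
As in: microwave -> micro- + wave
Meaning = small


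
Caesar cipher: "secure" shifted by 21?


Word: "secure"
Shift: 21
Each letter → (letter + shift) mod 26:
  's' (18) + 21 = 13 → 'n'
  'e' (4) + 21 = 25 → 'z'
  'c' (2) + 21 = 23 → 'x'
  'u' (20) + 21 = 15 → 'p'
  'r' (17) + 21 = 12 → 'm'
  'e' (4) + 21 = 25 → 'z'
Result = "nzxpmz"


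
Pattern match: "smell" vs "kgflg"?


Pattern of "smell": [0, 1, 2, 3, 3]
Pattern of "kgflg": [0, 1, 2, 3, 1]
Patterns do not match
Same pattern = No


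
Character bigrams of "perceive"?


Word: "perceive" (length 8)
Number of bigrams = 8 - 2 + 1 = 7
  Position 0: "pe"
  Position 1: "er"
  Position 2: "rc"
  Position 3: "ce"
  Position 4: "ei"
  Position 5: "iv"
  Position 6: "ve"
Bigrams = "pe", "er", "rc", "ce", "ei", "iv", "ve"


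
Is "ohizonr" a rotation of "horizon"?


Word: "horizon", Candidate: "ohizonr"
Method: check if candidate is substring of word+word
"horizonhorizon" contains "ohizonr"? No
Is rotation = No


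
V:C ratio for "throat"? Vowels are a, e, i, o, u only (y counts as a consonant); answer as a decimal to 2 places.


Word: "throat"
Vowels (a,e,i,o,u): 2
Consonants: 4
Ratio = 2/4
= 0.50


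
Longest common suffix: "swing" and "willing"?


Word 1: "swing"
Word 2: "willing"
Comparing from end:
  Pos -1: 'g' == 'g'
  Pos -2: 'n' == 'n'
  Pos -3: 'i' == 'i'
  Pos -4: 'w' != 'l' (stop)
LCS = "ing" (length 3)


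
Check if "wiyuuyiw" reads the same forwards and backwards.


Word: "wiyuuyiw"
Reversed: "wiyuuyiw"
Forward == Backward? wiyuuyiw == wiyuuyiw
Palindrome = Yes


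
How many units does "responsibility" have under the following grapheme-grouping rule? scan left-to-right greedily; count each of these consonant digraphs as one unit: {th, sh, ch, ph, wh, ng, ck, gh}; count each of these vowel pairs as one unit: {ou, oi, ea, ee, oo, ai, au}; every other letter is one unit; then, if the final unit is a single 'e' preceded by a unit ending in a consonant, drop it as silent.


Word: "responsibility" (14 letters)
Left-to-right scan:
  [1] 'r' (letter)
  [2] 'e' (letter)
  [3] 's' (letter)
  [4] 'p' (letter)
  [5] 'o' (letter)
  [6] 'n' (letter)
  [7] 's' (letter)
  [8] 'i' (letter)
  [9] 'b' (letter)
  [10] 'i' (letter)
  [11] 'l' (letter)
  [12] 'i' (letter)
  [13] 't' (letter)
  [14] 'y' (letter)
Units from scan: 14
Sound units = 14 units


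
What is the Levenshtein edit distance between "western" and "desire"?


Word 1: "western" (length 7)
Word 2: "desire" (length 6)
One optimal edit sequence (insert/delete/substitute each cost 1):
  1. substitute 'w' -> 'd'  (+1)
  2. keep 'e'
  3. keep 's'
  4. delete 't'  (+1)
  5. substitute 'e' -> 'i'  (+1)
  6. keep 'r'
  7. substitute 'n' -> 'e'  (+1)
Total edit operations: 4
Edit distance = 4


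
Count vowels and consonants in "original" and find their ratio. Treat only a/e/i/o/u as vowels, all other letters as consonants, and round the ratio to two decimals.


Word: "original"
Vowels (a,e,i,o,u): 4
Consonants: 4
Ratio = 4/4
= 1.00


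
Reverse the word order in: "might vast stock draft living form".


Original: "might vast stock draft living form"
Words (1..n): might | vast | stock | draft | living | form
Reversed (n..1): form | living | draft | stock | vast | might
Result = "form living draft stock vast might"


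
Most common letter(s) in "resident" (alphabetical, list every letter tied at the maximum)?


Word: "resident"
Letter counts:
  'd': 1
  'e': 2
  'i': 1
  'n': 1
  'r': 1
  's': 1
  't': 1
Maximum count = 2
Most frequent = 'e' (2 times each)


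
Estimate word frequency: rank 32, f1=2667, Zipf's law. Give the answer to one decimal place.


Zipf's law: f(r) = f(1) / r
f(1) = 2667
f(32) = 2667 / 32
= 83.3 occurrences


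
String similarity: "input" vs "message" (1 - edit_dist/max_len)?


Word 1: "input" (length 5)
Word 2: "message" (length 7)
One optimal edit sequence:
  1. insert 'm'  (+1)
  2. insert 'e'  (+1)
  3. substitute 'i' -> 's'  (+1)
  4. substitute 'n' -> 's'  (+1)
  5. substitute 'p' -> 'a'  (+1)
  6. substitute 'u' -> 'g'  (+1)
  7. substitute 't' -> 'e'  (+1)
Edit distance = 7
Max length = max(5, 7) = 7
Similarity = 1 - 7/7
= 0.0000


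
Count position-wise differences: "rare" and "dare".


Comparing character by character (same length = 4):
  Pos 0: 'r' vs 'd' !=
  Pos 1: 'a' vs 'a' =
  Pos 2: 'r' vs 'r' =
  Pos 3: 'e' vs 'e' =
Hamming distance = 1


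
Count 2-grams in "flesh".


Word: "flesh" (length 5)
Number of 2-grams = length - 2 + 1 = 5 - 2 + 1
= 4


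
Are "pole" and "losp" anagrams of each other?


Word 1: "pole" → sorted: elop
Word 2: "losp" → sorted: lops
Same letters? elop != lops
Anagram = No


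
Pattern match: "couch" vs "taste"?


Pattern of "couch": [0, 1, 2, 0, 3]
Pattern of "taste": [0, 1, 2, 0, 3]
Patterns match
Same pattern = Yes


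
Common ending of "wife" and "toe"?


Word 1: "wife"
Word 2: "toe"
Comparing from end:
  Pos -1: 'e' == 'e'
  Pos -2: 'f' != 'o' (stop)
LCS = "e" (length 1)


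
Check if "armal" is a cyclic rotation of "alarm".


Word: "alarm", Candidate: "armal"
Method: check if candidate is substring of word+word
"alarmalarm" contains "armal"? Yes
Is rotation = Yes


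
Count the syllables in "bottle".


Word: "bottle"
Syllable breakdown: bot | tle
Counting: 2 parts
= 2 syllables


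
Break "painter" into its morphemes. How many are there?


Word: "painter"
Morphemes: paint + -er
Each morpheme carries meaning
= 2 morphemes


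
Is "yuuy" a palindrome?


Word: "yuuy"
Reversed: "yuuy"
Forward == Backward? yuuy == yuuy
Palindrome = Yes


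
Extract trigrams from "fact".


Word: "fact" (length 4)
Number of trigrams = 4 - 3 + 1 = 2
  Position 0: "fac"
  Position 1: "act"
Trigrams = "fac", "act"


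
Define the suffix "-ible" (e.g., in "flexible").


Suffix: -ible
As in: flexible -> flex + -ible
Meaning = capable of


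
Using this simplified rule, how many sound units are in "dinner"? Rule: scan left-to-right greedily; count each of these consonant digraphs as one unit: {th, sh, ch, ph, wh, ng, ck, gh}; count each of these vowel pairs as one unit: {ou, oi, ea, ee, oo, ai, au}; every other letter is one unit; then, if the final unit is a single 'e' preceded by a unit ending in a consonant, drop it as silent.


Word: "dinner" (6 letters)
Left-to-right scan:
  (1) 'd' (letter)
  (2) 'i' (letter)
  (3) 'n' (letter)
  (4) 'n' (letter)
  (5) 'e' (letter)
  (6) 'r' (letter)
Units from scan: 6
Sound units = 6 units


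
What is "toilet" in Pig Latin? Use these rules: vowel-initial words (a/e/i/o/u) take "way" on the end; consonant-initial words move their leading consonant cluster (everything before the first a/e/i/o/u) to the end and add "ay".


Word: "toilet"
Starts with consonant(s) → move to end, add 'ay'
Consonant cluster: "t"
Pig Latin = "oilettay"


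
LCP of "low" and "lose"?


Word 1: "low"
Word 2: "lose"
Comparing from start:
  Pos 0: 'l' == 'l'
  Pos 1: 'o' == 'o'
  Pos 2: 'w' != 's' (stop)
LCP = "lo" (length 2)


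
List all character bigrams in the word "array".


Word: "array" (length 5)
Number of bigrams = 5 - 2 + 1 = 4
  Position 0: "ar"
  Position 1: "rr"
  Position 2: "ra"
  Position 3: "ay"
Bigrams = "ar", "rr", "ra", "ay"


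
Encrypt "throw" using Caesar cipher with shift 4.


Word: "throw"
Shift: 4
Each letter → (letter + shift) mod 26:
  't' (19) + 4 = 23 → 'x'
  'h' (7) + 4 = 11 → 'l'
  'r' (17) + 4 = 21 → 'v'
  'o' (14) + 4 = 18 → 's'
  'w' (22) + 4 = 0 → 'a'
Result = "xlvsa"


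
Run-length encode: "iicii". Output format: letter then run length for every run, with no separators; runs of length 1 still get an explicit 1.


String: "iicii"
Scanning for consecutive runs:
  'i' x 2
  'c' x 1
  'i' x 2
RLE = "i2c1i2"


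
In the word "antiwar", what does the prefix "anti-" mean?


Prefix: anti-
Example: antiwar (anti- + war)
Meaning = against


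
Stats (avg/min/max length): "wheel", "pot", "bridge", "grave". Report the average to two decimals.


Lengths: "wheel"=5, "pot"=3, "bridge"=6, "grave"=5
Sum = 19, Count = 4
Average = 19/4 = 4.75
= avg=4.75, min=3, max=6


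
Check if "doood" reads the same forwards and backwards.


Word: "doood"
Reversed: "doood"
Forward == Backward? doood == doood
Palindrome = Yes


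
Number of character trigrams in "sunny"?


Word: "sunny" (length 5)
Number of 3-grams = length - 3 + 1 = 5 - 3 + 1
= 3


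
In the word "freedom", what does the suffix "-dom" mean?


Suffix: -dom
As in: freedom -> free + -dom
Meaning = state / realm


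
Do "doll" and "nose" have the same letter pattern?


Pattern of "doll": [0, 1, 2, 2]
Pattern of "nose": [0, 1, 2, 3]
Patterns do not match
Same pattern = No


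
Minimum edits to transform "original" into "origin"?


Word 1: "original" (length 8)
Word 2: "origin" (length 6)
One optimal edit sequence (insert/delete/substitute each cost 1):
  1. keep 'o'
  2. keep 'r'
  3. keep 'i'
  4. keep 'g'
  5. keep 'i'
  6. keep 'n'
  7. delete 'a'  (+1)
  8. delete 'l'  (+1)
Total edit operations: 2
Edit distance = 2


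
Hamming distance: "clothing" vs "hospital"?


Comparing character by character (same length = 8):
  Pos 0: 'c' vs 'h' !=
  Pos 1: 'l' vs 'o' !=
  Pos 2: 'o' vs 's' !=
  Pos 3: 't' vs 'p' !=
  Pos 4: 'h' vs 'i' !=
  Pos 5: 'i' vs 't' !=
  Pos 6: 'n' vs 'a' !=
  Pos 7: 'g' vs 'l' !=
Hamming distance = 8


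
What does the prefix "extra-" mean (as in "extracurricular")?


Prefix: extra-
Example: extracurricular = extra- + curricular
Meaning = beyond


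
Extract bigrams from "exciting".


Word: "exciting" (length 8)
Number of bigrams = 8 - 2 + 1 = 7
  Position 0: "ex"
  Position 1: "xc"
  Position 2: "ci"
  Position 3: "it"
  Position 4: "ti"
  Position 5: "in"
  Position 6: "ng"
Bigrams = "ex", "xc", "ci", "it", "ti", "in", "ng"


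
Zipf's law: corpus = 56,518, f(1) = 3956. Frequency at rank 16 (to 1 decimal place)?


Zipf's law: f(r) = f(1) / r
f(1) = 3956
f(16) = 3956 / 16
= 247.3 occurrences


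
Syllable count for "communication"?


Word: "communication"
Syllable breakdown: com | mu | ni | ca | tion
Counting: 5 parts
= 5 syllables


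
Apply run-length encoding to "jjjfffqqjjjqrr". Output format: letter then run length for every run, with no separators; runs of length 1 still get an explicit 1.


String: "jjjfffqqjjjqrr"
Scanning for consecutive runs:
  'j' x 3
  'f' x 3
  'q' x 2
  'j' x 3
  'q' x 1
  'r' x 2
RLE = "j3f3q2j3q1r2"


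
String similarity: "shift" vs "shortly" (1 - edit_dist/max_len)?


Word 1: "shift" (length 5)
Word 2: "shortly" (length 7)
One optimal edit sequence:
  1. keep 's'
  2. keep 'h'
  3. substitute 'i' -> 'o'  (+1)
  4. substitute 'f' -> 'r'  (+1)
  5. keep 't'
  6. insert 'l'  (+1)
  7. insert 'y'  (+1)
Edit distance = 4
Max length = max(5, 7) = 7
Similarity = 1 - 4/7
= 0.4286


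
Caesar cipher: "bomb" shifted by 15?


Word: "bomb"
Shift: 15
Each letter → (letter + shift) mod 26:
  'b' (1) + 15 = 16 → 'q'
  'o' (14) + 15 = 3 → 'd'
  'm' (12) + 15 = 1 → 'b'
  'b' (1) + 15 = 16 → 'q'
Result = "qdbq"


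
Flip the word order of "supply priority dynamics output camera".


Original: "supply priority dynamics output camera"
Words (1..n): supply | priority | dynamics | output | camera
Reversed (n..1): camera | output | dynamics | priority | supply
Result = "camera output dynamics priority supply"


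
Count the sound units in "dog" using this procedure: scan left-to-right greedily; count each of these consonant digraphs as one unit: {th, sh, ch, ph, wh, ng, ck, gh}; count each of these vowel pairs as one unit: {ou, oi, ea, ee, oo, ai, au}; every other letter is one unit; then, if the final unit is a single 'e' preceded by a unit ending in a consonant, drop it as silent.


Word: "dog" (3 letters)
Left-to-right scan:
  (1) 'd' (letter)
  (2) 'o' (letter)
  (3) 'g' (letter)
Units from scan: 3
Sound units = 3 units


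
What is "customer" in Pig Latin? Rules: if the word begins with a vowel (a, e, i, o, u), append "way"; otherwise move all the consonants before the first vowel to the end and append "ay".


Word: "customer"
Starts with consonant(s) → move to end, add 'ay'
Consonant cluster: "c"
Pig Latin = "ustomercay"


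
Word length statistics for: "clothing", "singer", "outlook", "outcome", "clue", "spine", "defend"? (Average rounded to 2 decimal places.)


Lengths: "clothing"=8, "singer"=6, "outlook"=7, "outcome"=7, "clue"=4, "spine"=5, "defend"=6
Sum = 43, Count = 7
Average = 43/7 = 6.14
= avg=6.14, min=4, max=8


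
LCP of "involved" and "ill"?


Word 1: "involved"
Word 2: "ill"
Comparing from start:
  Pos 0: 'i' == 'i'
  Pos 1: 'n' != 'l' (stop)
LCP = "i" (length 1)


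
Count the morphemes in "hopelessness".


Word: "hopelessness"
Morphemes: hope | -less | -ness
Each morpheme carries meaning
= 3 morphemes


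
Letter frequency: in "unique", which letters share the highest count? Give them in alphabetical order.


Word: "unique"
Letter counts:
  'e': 1
  'i': 1
  'n': 1
  'q': 1
  'u': 2
Maximum count = 2
Most frequent = 'u' (2 times each)


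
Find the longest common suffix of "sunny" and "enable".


Word 1: "sunny"
Word 2: "enable"
Comparing from end:
  Pos -1: 'y' != 'e' (stop)
LCS = "" (length 0)


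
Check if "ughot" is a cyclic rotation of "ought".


Word: "ought", Candidate: "ughot"
Method: check if candidate is substring of word+word
"oughtought" contains "ughot"? No
Is rotation = No


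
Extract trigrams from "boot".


Word: "boot" (length 4)
Number of trigrams = 4 - 3 + 1 = 2
  Position 0: "boo"
  Position 1: "oot"
Trigrams = "boo", "oot"


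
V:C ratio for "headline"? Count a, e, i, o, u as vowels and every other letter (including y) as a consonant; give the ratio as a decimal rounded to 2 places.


Word: "headline"
Vowels (a,e,i,o,u): 4
Consonants: 4
Ratio = 4/4
= 1.00


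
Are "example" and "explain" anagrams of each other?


Word 1: "example" → sorted: aeelmpx
Word 2: "explain" → sorted: aeilnpx
Same letters? aeelmpx != aeilnpx
Anagram = No


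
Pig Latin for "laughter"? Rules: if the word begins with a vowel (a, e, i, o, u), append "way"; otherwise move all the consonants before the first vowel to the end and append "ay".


Word: "laughter"
Starts with consonant(s) → move to end, add 'ay'
Consonant cluster: "l"
Pig Latin = "aughterlay"


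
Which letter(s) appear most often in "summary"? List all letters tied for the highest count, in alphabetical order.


Word: "summary"
Letter counts:
  'a': 1
  'm': 2
  'r': 1
  's': 1
  'u': 1
  'y': 1
Maximum count = 2
Most frequent = 'm' (2 times each)


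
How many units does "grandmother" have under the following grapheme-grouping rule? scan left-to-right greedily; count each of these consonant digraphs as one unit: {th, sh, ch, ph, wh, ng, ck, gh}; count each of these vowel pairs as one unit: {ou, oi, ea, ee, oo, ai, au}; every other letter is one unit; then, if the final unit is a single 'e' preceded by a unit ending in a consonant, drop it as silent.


Word: "grandmother" (11 letters)
Left-to-right scan:
  [1] 'g' (letter)
  [2] 'r' (letter)
  [3] 'a' (letter)
  [4] 'n' (letter)
  [5] 'd' (letter)
  [6] 'm' (letter)
  [7] 'o' (letter)
  [8] 'th' (digraph)
  [9] 'e' (letter)
  [10] 'r' (letter)
Units from scan: 10
Sound units = 10 units


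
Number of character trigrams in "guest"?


Word: "guest" (length 5)
Number of 3-grams = length - 3 + 1 = 5 - 3 + 1
= 3


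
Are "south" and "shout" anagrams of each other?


Word 1: "south" → sorted: hostu
Word 2: "shout" → sorted: hostu
Same letters? hostu == hostu
Anagram = Yes


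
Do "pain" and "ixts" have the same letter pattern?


Pattern of "pain": [0, 1, 2, 3]
Pattern of "ixts": [0, 1, 2, 3]
Patterns match
Same pattern = Yes


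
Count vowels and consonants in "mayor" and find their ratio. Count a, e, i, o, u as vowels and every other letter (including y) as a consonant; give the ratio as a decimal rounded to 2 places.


Word: "mayor"
Vowels (a,e,i,o,u): 2
Consonants: 3
Ratio = 2/3
= 0.67


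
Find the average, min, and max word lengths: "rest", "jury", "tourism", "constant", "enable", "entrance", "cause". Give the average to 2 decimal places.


Lengths: "rest"=4, "jury"=4, "tourism"=7, "constant"=8, "enable"=6, "entrance"=8, "cause"=5
Sum = 42, Count = 7
Average = 42/7 = 6.00
= avg=6.00, min=4, max=8


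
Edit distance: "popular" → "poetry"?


Word 1: "popular" (length 7)
Word 2: "poetry" (length 6)
One optimal edit sequence (insert/delete/substitute each cost 1):
  1. keep 'p'
  2. keep 'o'
  3. delete 'p'  (+1)
  4. substitute 'u' -> 'e'  (+1)
  5. substitute 'l' -> 't'  (+1)
  6. substitute 'a' -> 'r'  (+1)
  7. substitute 'r' -> 'y'  (+1)
Total edit operations: 5
Edit distance = 5


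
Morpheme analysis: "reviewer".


Word: "reviewer"
Morphemes: re- + view + -er
Each morpheme carries meaning
= 3 morphemes


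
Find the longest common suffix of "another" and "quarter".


Word 1: "another"
Word 2: "quarter"
Comparing from end:
  Pos -1: 'r' == 'r'
  Pos -2: 'e' == 'e'
  Pos -3: 'h' != 't' (stop)
LCS = "er" (length 2)


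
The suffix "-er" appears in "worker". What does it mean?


Suffix: -er
As in: worker -> work + -er
Meaning = one who / more


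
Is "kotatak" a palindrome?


Word: "kotatak"
Reversed: "katatok"
Forward == Backward? kotatak != katatok
Palindrome = No


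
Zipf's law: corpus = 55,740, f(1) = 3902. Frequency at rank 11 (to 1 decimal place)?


Zipf's law: f(r) = f(1) / r
f(1) = 3902
f(11) = 3902 / 11
= 354.7 occurrences


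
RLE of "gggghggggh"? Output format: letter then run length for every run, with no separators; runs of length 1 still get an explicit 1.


String: "gggghggggh"
Scanning for consecutive runs:
  'g' x 4
  'h' x 1
  'g' x 4
  'h' x 1
RLE = "g4h1g4h1"


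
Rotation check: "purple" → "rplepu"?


Word: "purple", Candidate: "rplepu"
Method: check if candidate is substring of word+word
"purplepurple" contains "rplepu"? Yes
Is rotation = Yes


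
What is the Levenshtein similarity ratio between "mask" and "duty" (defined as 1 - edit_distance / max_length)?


Word 1: "mask" (length 4)
Word 2: "duty" (length 4)
One optimal edit sequence:
  1. substitute 'm' -> 'd'  (+1)
  2. substitute 'a' -> 'u'  (+1)
  3. substitute 's' -> 't'  (+1)
  4. substitute 'k' -> 'y'  (+1)
Edit distance = 4
Max length = max(4, 4) = 4
Similarity = 1 - 4/4
= 0.0000


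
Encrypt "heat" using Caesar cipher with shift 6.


Word: "heat"
Shift: 6
Each letter → (letter + shift) mod 26:
  'h' (7) + 6 = 13 → 'n'
  'e' (4) + 6 = 10 → 'k'
  'a' (0) + 6 = 6 → 'g'
  't' (19) + 6 = 25 → 'z'
Result = "nkgz"


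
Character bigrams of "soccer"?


Word: "soccer" (length 6)
Number of bigrams = 6 - 2 + 1 = 5
  Position 0: "so"
  Position 1: "oc"
  Position 2: "cc"
  Position 3: "ce"
  Position 4: "er"
Bigrams = "so", "oc", "cc", "ce", "er"


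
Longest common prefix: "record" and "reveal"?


Word 1: "record"
Word 2: "reveal"
Comparing from start:
  Pos 0: 'r' == 'r'
  Pos 1: 'e' == 'e'
  Pos 2: 'c' != 'v' (stop)
LCP = "re" (length 2)


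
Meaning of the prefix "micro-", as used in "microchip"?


Prefix: micro-
Example: microchip (micro- + chip)
Meaning = small


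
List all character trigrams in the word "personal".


Word: "personal" (length 8)
Number of trigrams = 8 - 3 + 1 = 6
  Position 0: "per"
  Position 1: "ers"
  Position 2: "rso"
  Position 3: "son"
  Position 4: "ona"
  Position 5: "nal"
Trigrams = "per", "ers", "rso", "son", "ona", "nal"


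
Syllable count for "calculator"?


Word: "calculator"
Syllable breakdown: cal / cu / la / tor
Counting: 4 parts
= 4 syllables


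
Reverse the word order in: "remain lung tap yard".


Original: "remain lung tap yard"
Words (1..n): remain | lung | tap | yard
Reversed (n..1): yard | tap | lung | remain
Result = "yard tap lung remain"


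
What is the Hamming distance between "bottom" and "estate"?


Comparing character by character (same length = 6):
  Pos 0: 'b' vs 'e' !=
  Pos 1: 'o' vs 's' !=
  Pos 2: 't' vs 't' =
  Pos 3: 't' vs 'a' !=
  Pos 4: 'o' vs 't' !=
  Pos 5: 'm' vs 'e' !=
Hamming distance = 5


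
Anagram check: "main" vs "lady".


Word 1: "main" → sorted: aimn
Word 2: "lady" → sorted: adly
Same letters? aimn != adly
Anagram = No


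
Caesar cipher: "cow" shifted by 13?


Word: "cow"
Shift: 13
Each letter → (letter + shift) mod 26:
  'c' (2) + 13 = 15 → 'p'
  'o' (14) + 13 = 1 → 'b'
  'w' (22) + 13 = 9 → 'j'
Result = "pbj"


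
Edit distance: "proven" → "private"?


Word 1: "proven" (length 6)
Word 2: "private" (length 7)
One optimal edit sequence (insert/delete/substitute each cost 1):
  1. keep 'p'
  2. keep 'r'
  3. substitute 'o' -> 'i'  (+1)
  4. keep 'v'
  5. insert 'a'  (+1)
  6. substitute 'e' -> 't'  (+1)
  7. substitute 'n' -> 'e'  (+1)
Total edit operations: 4
Edit distance = 4


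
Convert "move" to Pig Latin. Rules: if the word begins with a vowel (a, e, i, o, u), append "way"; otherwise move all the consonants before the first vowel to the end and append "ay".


Word: "move"
Starts with consonant(s) → move to end, add 'ay'
Consonant cluster: "m"
Pig Latin = "ovemay"


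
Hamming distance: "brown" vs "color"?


Comparing character by character (same length = 5):
  Pos 0: 'b' vs 'c' !=
  Pos 1: 'r' vs 'o' !=
  Pos 2: 'o' vs 'l' !=
  Pos 3: 'w' vs 'o' !=
  Pos 4: 'n' vs 'r' !=
Hamming distance = 5


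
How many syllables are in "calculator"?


Word: "calculator"
Syllable breakdown: cal-cu-la-tor
Counting: 4 parts
= 4 syllables


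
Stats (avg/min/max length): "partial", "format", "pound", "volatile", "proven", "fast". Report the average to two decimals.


Lengths: "partial"=7, "format"=6, "pound"=5, "volatile"=8, "proven"=6, "fast"=4
Sum = 36, Count = 6
Average = 36/6 = 6.00
= avg=6.00, min=4, max=8


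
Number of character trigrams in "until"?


Word: "until" (length 5)
Number of 3-grams = length - 3 + 1 = 5 - 3 + 1
= 3


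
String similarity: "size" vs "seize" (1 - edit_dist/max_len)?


Word 1: "size" (length 4)
Word 2: "seize" (length 5)
One optimal edit sequence:
  1. keep 's'
  2. insert 'e'  (+1)
  3. keep 'i'
  4. keep 'z'
  5. keep 'e'
Edit distance = 1
Max length = max(4, 5) = 5
Similarity = 1 - 1/5
= 0.8000


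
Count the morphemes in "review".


Word: "review"
Morphemes: re- / view
Each morpheme carries meaning
= 2 morphemes


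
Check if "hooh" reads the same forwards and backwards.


Word: "hooh"
Reversed: "hooh"
Forward == Backward? hooh == hooh
Palindrome = Yes


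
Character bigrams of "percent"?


Word: "percent" (length 7)
Number of bigrams = 7 - 2 + 1 = 6
  Position 0: "pe"
  Position 1: "er"
  Position 2: "rc"
  Position 3: "ce"
  Position 4: "en"
  Position 5: "nt"
Bigrams = "pe", "er", "rc", "ce", "en", "nt"


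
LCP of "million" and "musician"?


Word 1: "million"
Word 2: "musician"
Comparing from start:
  Pos 0: 'm' == 'm'
  Pos 1: 'i' != 'u' (stop)
LCP = "m" (length 1)


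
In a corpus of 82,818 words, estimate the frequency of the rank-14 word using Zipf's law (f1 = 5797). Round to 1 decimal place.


Zipf's law: f(r) = f(1) / r
f(1) = 5797
f(14) = 5797 / 14
= 414.1 occurrences


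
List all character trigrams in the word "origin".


Word: "origin" (length 6)
Number of trigrams = 6 - 3 + 1 = 4
  Position 0: "ori"
  Position 1: "rig"
  Position 2: "igi"
  Position 3: "gin"
Trigrams = "ori", "rig", "igi", "gin"


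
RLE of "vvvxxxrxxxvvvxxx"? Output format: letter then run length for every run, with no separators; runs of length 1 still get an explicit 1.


String: "vvvxxxrxxxvvvxxx"
Scanning for consecutive runs:
  'v' x 3
  'x' x 3
  'r' x 1
  'x' x 3
  'v' x 3
  'x' x 3
RLE = "v3x3r1x3v3x3"
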